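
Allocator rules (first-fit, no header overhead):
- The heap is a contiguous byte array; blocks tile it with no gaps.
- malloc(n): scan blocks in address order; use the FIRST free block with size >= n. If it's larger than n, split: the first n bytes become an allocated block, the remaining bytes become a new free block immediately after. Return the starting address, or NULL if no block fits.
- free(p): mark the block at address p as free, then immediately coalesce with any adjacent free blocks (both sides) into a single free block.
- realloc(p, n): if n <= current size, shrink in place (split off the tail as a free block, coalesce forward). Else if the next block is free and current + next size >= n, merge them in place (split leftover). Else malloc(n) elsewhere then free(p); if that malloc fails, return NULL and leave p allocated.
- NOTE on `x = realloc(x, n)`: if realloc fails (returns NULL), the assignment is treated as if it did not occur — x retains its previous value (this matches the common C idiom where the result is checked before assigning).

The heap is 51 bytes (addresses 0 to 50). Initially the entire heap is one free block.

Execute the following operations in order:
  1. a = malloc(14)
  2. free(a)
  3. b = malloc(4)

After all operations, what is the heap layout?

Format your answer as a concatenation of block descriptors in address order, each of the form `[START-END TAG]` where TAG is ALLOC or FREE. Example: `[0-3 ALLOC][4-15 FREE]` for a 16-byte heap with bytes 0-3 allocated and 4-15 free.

Op 1: a = malloc(14) -> a = 0; heap: [0-13 ALLOC][14-50 FREE]
Op 2: free(a) -> (freed a); heap: [0-50 FREE]
Op 3: b = malloc(4) -> b = 0; heap: [0-3 ALLOC][4-50 FREE]

Answer: [0-3 ALLOC][4-50 FREE]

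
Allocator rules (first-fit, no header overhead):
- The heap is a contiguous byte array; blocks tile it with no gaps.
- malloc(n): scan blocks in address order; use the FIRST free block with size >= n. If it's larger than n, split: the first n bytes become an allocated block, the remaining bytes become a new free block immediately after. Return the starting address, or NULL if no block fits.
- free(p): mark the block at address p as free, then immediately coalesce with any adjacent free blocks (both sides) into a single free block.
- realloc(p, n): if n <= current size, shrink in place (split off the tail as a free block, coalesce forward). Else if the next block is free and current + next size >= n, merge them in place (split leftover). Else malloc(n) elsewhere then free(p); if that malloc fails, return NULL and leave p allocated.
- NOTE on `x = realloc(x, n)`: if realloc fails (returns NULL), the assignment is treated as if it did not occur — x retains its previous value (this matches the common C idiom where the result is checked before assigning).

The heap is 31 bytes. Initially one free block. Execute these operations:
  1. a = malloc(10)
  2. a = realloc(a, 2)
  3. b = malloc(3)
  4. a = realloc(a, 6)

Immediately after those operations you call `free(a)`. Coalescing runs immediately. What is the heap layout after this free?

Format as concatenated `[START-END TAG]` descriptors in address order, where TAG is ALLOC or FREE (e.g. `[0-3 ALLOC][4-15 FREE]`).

Answer: [0-1 FREE][2-4 ALLOC][5-30 FREE]

Derivation:
Op 1: a = malloc(10) -> a = 0; heap: [0-9 ALLOC][10-30 FREE]
Op 2: a = realloc(a, 2) -> a = 0; heap: [0-1 ALLOC][2-30 FREE]
Op 3: b = malloc(3) -> b = 2; heap: [0-1 ALLOC][2-4 ALLOC][5-30 FREE]
Op 4: a = realloc(a, 6) -> a = 5; heap: [0-1 FREE][2-4 ALLOC][5-10 ALLOC][11-30 FREE]
free(a): a = 5 -> block [5-10 ALLOC]; mark free, coalesce with adjacent free neighbors -> [0-1 FREE][2-4 ALLOC][5-30 FREE]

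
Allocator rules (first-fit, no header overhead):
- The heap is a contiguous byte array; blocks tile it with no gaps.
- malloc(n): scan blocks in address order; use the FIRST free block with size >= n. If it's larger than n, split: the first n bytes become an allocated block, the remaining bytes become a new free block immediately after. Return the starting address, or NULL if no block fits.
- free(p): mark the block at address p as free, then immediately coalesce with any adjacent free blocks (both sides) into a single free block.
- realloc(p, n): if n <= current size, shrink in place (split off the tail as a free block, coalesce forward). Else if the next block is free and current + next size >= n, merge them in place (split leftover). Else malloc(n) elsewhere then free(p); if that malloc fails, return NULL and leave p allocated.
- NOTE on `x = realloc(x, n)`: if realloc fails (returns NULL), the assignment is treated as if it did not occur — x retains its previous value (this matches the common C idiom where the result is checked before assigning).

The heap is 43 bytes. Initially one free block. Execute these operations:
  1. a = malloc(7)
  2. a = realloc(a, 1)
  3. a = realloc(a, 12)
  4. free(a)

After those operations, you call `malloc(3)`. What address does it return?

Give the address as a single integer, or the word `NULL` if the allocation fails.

Answer: 0

Derivation:
Op 1: a = malloc(7) -> a = 0; heap: [0-6 ALLOC][7-42 FREE]
Op 2: a = realloc(a, 1) -> a = 0; heap: [0-0 ALLOC][1-42 FREE]
Op 3: a = realloc(a, 12) -> a = 0; heap: [0-11 ALLOC][12-42 FREE]
Op 4: free(a) -> (freed a); heap: [0-42 FREE]
malloc(3): first-fit scan over [0-42 FREE] -> 0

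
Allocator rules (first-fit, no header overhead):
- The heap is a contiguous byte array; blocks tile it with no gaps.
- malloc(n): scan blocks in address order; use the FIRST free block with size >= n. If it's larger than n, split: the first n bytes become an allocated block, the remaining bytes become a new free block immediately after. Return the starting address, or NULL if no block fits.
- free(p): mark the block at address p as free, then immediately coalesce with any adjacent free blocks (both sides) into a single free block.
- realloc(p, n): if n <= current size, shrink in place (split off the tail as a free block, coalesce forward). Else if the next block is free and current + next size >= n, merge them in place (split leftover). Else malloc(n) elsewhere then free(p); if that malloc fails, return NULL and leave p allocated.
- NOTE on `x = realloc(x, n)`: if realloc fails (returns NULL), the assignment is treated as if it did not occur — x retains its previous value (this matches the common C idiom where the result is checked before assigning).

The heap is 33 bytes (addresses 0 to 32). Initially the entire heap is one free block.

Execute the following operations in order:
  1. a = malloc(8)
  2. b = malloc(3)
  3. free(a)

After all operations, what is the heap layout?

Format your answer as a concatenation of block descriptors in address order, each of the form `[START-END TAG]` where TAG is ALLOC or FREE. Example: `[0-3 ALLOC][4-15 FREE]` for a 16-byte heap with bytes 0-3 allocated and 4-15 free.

Answer: [0-7 FREE][8-10 ALLOC][11-32 FREE]

Derivation:
Op 1: a = malloc(8) -> a = 0; heap: [0-7 ALLOC][8-32 FREE]
Op 2: b = malloc(3) -> b = 8; heap: [0-7 ALLOC][8-10 ALLOC][11-32 FREE]
Op 3: free(a) -> (freed a); heap: [0-7 FREE][8-10 ALLOC][11-32 FREE]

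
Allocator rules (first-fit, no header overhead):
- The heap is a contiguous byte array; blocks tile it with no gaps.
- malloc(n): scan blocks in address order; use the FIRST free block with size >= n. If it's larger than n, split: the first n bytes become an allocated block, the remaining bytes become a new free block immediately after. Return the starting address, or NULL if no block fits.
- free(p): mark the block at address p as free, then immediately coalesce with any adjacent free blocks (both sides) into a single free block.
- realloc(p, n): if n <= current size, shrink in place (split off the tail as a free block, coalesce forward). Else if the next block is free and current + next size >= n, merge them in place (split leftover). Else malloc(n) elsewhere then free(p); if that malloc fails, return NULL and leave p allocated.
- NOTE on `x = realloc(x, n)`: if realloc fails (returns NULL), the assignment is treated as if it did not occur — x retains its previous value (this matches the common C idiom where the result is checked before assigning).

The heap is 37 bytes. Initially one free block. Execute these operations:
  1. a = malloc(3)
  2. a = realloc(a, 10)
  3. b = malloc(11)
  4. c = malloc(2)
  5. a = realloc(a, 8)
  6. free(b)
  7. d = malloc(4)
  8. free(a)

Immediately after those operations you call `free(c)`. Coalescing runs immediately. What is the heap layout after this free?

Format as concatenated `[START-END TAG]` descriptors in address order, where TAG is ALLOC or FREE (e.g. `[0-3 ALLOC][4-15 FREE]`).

Op 1: a = malloc(3) -> a = 0; heap: [0-2 ALLOC][3-36 FREE]
Op 2: a = realloc(a, 10) -> a = 0; heap: [0-9 ALLOC][10-36 FREE]
Op 3: b = malloc(11) -> b = 10; heap: [0-9 ALLOC][10-20 ALLOC][21-36 FREE]
Op 4: c = malloc(2) -> c = 21; heap: [0-9 ALLOC][10-20 ALLOC][21-22 ALLOC][23-36 FREE]
Op 5: a = realloc(a, 8) -> a = 0; heap: [0-7 ALLOC][8-9 FREE][10-20 ALLOC][21-22 ALLOC][23-36 FREE]
Op 6: free(b) -> (freed b); heap: [0-7 ALLOC][8-20 FREE][21-22 ALLOC][23-36 FREE]
Op 7: d = malloc(4) -> d = 8; heap: [0-7 ALLOC][8-11 ALLOC][12-20 FREE][21-22 ALLOC][23-36 FREE]
Op 8: free(a) -> (freed a); heap: [0-7 FREE][8-11 ALLOC][12-20 FREE][21-22 ALLOC][23-36 FREE]
free(c): c = 21 -> block [21-22 ALLOC]; mark free, coalesce with adjacent free neighbors -> [0-7 FREE][8-11 ALLOC][12-36 FREE]

Answer: [0-7 FREE][8-11 ALLOC][12-36 FREE]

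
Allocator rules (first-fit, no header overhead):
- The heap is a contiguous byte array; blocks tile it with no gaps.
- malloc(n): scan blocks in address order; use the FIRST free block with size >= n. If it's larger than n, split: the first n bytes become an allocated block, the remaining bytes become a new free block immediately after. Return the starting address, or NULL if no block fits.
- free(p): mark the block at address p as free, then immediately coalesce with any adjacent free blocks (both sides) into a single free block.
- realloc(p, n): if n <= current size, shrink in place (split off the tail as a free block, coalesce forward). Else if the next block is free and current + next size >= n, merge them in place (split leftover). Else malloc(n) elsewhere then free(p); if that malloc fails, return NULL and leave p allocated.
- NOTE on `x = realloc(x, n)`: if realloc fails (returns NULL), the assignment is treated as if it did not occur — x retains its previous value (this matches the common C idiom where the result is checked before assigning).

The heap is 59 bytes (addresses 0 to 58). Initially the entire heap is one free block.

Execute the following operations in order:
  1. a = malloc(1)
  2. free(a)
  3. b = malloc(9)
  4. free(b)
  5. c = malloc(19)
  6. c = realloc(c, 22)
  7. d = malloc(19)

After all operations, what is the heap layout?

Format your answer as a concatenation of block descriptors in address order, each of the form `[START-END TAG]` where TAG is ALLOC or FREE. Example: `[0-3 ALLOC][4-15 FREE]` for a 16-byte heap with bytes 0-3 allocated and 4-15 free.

Answer: [0-21 ALLOC][22-40 ALLOC][41-58 FREE]

Derivation:
Op 1: a = malloc(1) -> a = 0; heap: [0-0 ALLOC][1-58 FREE]
Op 2: free(a) -> (freed a); heap: [0-58 FREE]
Op 3: b = malloc(9) -> b = 0; heap: [0-8 ALLOC][9-58 FREE]
Op 4: free(b) -> (freed b); heap: [0-58 FREE]
Op 5: c = malloc(19) -> c = 0; heap: [0-18 ALLOC][19-58 FREE]
Op 6: c = realloc(c, 22) -> c = 0; heap: [0-21 ALLOC][22-58 FREE]
Op 7: d = malloc(19) -> d = 22; heap: [0-21 ALLOC][22-40 ALLOC][41-58 FREE]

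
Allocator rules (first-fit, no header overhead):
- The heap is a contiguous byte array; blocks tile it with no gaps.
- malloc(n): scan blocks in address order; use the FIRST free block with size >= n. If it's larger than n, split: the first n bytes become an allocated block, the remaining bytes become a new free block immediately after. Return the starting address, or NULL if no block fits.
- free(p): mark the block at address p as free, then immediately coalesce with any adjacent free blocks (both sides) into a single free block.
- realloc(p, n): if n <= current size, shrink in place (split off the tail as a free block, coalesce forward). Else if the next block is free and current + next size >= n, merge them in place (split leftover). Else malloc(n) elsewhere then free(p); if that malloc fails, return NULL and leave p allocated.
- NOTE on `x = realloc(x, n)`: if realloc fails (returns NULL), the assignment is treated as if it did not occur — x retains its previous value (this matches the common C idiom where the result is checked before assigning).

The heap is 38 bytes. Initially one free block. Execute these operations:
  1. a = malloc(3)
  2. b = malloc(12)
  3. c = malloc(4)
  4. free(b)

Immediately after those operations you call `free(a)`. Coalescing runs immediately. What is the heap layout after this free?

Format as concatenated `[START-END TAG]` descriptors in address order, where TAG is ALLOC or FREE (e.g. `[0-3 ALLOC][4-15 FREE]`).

Answer: [0-14 FREE][15-18 ALLOC][19-37 FREE]

Derivation:
Op 1: a = malloc(3) -> a = 0; heap: [0-2 ALLOC][3-37 FREE]
Op 2: b = malloc(12) -> b = 3; heap: [0-2 ALLOC][3-14 ALLOC][15-37 FREE]
Op 3: c = malloc(4) -> c = 15; heap: [0-2 ALLOC][3-14 ALLOC][15-18 ALLOC][19-37 FREE]
Op 4: free(b) -> (freed b); heap: [0-2 ALLOC][3-14 FREE][15-18 ALLOC][19-37 FREE]
free(a): a = 0 -> block [0-2 ALLOC]; mark free, coalesce with adjacent free neighbors -> [0-14 FREE][15-18 ALLOC][19-37 FREE]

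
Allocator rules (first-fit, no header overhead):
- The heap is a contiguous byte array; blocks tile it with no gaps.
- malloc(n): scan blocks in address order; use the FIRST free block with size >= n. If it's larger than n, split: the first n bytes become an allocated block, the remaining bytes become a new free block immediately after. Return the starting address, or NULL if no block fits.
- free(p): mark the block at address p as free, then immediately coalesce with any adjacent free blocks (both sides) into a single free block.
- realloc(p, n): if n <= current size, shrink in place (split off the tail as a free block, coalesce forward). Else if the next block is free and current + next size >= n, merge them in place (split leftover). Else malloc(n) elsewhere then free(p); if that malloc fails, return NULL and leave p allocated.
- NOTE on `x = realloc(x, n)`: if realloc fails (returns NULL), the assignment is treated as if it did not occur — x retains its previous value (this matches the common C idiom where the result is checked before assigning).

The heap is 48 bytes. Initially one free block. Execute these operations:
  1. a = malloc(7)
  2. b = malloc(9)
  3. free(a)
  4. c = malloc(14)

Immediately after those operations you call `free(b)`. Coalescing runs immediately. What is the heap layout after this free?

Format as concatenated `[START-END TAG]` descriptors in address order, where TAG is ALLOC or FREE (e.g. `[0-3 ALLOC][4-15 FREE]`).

Answer: [0-15 FREE][16-29 ALLOC][30-47 FREE]

Derivation:
Op 1: a = malloc(7) -> a = 0; heap: [0-6 ALLOC][7-47 FREE]
Op 2: b = malloc(9) -> b = 7; heap: [0-6 ALLOC][7-15 ALLOC][16-47 FREE]
Op 3: free(a) -> (freed a); heap: [0-6 FREE][7-15 ALLOC][16-47 FREE]
Op 4: c = malloc(14) -> c = 16; heap: [0-6 FREE][7-15 ALLOC][16-29 ALLOC][30-47 FREE]
free(b): b = 7 -> block [7-15 ALLOC]; mark free, coalesce with adjacent free neighbors -> [0-15 FREE][16-29 ALLOC][30-47 FREE]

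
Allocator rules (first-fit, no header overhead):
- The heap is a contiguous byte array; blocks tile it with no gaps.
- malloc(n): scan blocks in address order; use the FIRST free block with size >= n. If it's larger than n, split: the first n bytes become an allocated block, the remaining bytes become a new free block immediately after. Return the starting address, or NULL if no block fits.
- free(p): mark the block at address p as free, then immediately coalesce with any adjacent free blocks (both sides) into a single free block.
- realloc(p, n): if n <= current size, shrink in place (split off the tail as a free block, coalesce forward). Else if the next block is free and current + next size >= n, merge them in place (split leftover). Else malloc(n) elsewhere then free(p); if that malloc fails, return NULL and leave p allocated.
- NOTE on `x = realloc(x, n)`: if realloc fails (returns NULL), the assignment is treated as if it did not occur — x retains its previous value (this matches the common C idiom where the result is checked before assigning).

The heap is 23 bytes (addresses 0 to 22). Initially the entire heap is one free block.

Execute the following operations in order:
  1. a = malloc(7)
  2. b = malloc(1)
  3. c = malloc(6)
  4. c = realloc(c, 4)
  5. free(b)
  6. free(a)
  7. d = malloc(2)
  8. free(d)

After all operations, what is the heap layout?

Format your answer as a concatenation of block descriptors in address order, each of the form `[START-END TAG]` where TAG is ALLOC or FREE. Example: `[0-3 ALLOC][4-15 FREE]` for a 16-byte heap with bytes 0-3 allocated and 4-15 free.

Op 1: a = malloc(7) -> a = 0; heap: [0-6 ALLOC][7-22 FREE]
Op 2: b = malloc(1) -> b = 7; heap: [0-6 ALLOC][7-7 ALLOC][8-22 FREE]
Op 3: c = malloc(6) -> c = 8; heap: [0-6 ALLOC][7-7 ALLOC][8-13 ALLOC][14-22 FREE]
Op 4: c = realloc(c, 4) -> c = 8; heap: [0-6 ALLOC][7-7 ALLOC][8-11 ALLOC][12-22 FREE]
Op 5: free(b) -> (freed b); heap: [0-6 ALLOC][7-7 FREE][8-11 ALLOC][12-22 FREE]
Op 6: free(a) -> (freed a); heap: [0-7 FREE][8-11 ALLOC][12-22 FREE]
Op 7: d = malloc(2) -> d = 0; heap: [0-1 ALLOC][2-7 FREE][8-11 ALLOC][12-22 FREE]
Op 8: free(d) -> (freed d); heap: [0-7 FREE][8-11 ALLOC][12-22 FREE]

Answer: [0-7 FREE][8-11 ALLOC][12-22 FREE]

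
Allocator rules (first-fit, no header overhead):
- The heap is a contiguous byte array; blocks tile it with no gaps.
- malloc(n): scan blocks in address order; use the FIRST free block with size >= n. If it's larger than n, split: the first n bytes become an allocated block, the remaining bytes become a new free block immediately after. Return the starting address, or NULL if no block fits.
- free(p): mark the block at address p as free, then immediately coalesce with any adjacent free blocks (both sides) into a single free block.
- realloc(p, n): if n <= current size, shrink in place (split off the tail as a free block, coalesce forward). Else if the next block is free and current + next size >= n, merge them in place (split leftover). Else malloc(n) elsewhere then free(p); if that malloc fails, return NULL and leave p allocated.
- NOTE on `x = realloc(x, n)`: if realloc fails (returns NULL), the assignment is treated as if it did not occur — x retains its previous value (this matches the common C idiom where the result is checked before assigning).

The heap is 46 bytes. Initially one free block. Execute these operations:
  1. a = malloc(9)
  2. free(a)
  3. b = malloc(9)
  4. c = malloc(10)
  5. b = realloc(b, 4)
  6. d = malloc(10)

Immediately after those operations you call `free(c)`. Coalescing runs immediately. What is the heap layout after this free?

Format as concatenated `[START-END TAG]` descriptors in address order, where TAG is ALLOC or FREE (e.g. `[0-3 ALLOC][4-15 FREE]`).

Op 1: a = malloc(9) -> a = 0; heap: [0-8 ALLOC][9-45 FREE]
Op 2: free(a) -> (freed a); heap: [0-45 FREE]
Op 3: b = malloc(9) -> b = 0; heap: [0-8 ALLOC][9-45 FREE]
Op 4: c = malloc(10) -> c = 9; heap: [0-8 ALLOC][9-18 ALLOC][19-45 FREE]
Op 5: b = realloc(b, 4) -> b = 0; heap: [0-3 ALLOC][4-8 FREE][9-18 ALLOC][19-45 FREE]
Op 6: d = malloc(10) -> d = 19; heap: [0-3 ALLOC][4-8 FREE][9-18 ALLOC][19-28 ALLOC][29-45 FREE]
free(c): c = 9 -> block [9-18 ALLOC]; mark free, coalesce with adjacent free neighbors -> [0-3 ALLOC][4-18 FREE][19-28 ALLOC][29-45 FREE]

Answer: [0-3 ALLOC][4-18 FREE][19-28 ALLOC][29-45 FREE]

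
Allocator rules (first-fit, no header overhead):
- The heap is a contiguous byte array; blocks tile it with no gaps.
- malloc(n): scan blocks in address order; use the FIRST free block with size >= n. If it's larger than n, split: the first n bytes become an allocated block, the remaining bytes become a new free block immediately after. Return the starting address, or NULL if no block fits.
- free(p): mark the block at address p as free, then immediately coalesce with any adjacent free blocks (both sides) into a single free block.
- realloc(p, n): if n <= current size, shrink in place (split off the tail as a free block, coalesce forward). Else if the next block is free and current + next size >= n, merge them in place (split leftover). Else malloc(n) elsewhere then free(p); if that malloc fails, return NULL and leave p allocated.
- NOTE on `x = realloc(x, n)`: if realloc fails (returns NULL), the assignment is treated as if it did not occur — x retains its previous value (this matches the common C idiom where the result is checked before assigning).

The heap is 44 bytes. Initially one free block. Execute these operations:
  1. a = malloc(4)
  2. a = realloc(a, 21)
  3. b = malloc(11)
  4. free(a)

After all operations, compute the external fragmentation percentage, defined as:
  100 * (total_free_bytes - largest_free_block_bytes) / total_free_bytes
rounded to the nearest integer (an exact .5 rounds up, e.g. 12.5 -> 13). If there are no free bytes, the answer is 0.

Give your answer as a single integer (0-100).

Answer: 36

Derivation:
Op 1: a = malloc(4) -> a = 0; heap: [0-3 ALLOC][4-43 FREE]
Op 2: a = realloc(a, 21) -> a = 0; heap: [0-20 ALLOC][21-43 FREE]
Op 3: b = malloc(11) -> b = 21; heap: [0-20 ALLOC][21-31 ALLOC][32-43 FREE]
Op 4: free(a) -> (freed a); heap: [0-20 FREE][21-31 ALLOC][32-43 FREE]
Free blocks: [21 12] total_free=33 largest=21 -> 100*(33-21)/33 = 1200/33 ≈ 36.364 -> rounds to 36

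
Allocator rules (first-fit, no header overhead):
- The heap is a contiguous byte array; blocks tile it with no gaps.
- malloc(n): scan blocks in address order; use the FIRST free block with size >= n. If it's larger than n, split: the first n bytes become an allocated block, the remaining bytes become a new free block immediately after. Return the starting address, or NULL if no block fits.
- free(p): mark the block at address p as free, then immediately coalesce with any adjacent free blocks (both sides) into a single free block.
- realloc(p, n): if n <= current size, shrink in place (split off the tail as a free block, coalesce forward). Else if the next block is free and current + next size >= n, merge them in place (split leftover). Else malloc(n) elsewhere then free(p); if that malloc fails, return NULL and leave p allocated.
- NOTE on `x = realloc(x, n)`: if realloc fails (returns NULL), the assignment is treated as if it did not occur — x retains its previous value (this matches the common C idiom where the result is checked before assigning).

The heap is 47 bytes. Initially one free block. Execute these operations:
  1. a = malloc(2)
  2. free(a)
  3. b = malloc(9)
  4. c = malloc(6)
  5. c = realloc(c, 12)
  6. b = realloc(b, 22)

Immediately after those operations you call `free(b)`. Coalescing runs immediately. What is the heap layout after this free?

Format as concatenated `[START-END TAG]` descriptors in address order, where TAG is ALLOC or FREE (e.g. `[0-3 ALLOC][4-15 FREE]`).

Answer: [0-8 FREE][9-20 ALLOC][21-46 FREE]

Derivation:
Op 1: a = malloc(2) -> a = 0; heap: [0-1 ALLOC][2-46 FREE]
Op 2: free(a) -> (freed a); heap: [0-46 FREE]
Op 3: b = malloc(9) -> b = 0; heap: [0-8 ALLOC][9-46 FREE]
Op 4: c = malloc(6) -> c = 9; heap: [0-8 ALLOC][9-14 ALLOC][15-46 FREE]
Op 5: c = realloc(c, 12) -> c = 9; heap: [0-8 ALLOC][9-20 ALLOC][21-46 FREE]
Op 6: b = realloc(b, 22) -> b = 21; heap: [0-8 FREE][9-20 ALLOC][21-42 ALLOC][43-46 FREE]
free(b): b = 21 -> block [21-42 ALLOC]; mark free, coalesce with adjacent free neighbors -> [0-8 FREE][9-20 ALLOC][21-46 FREE]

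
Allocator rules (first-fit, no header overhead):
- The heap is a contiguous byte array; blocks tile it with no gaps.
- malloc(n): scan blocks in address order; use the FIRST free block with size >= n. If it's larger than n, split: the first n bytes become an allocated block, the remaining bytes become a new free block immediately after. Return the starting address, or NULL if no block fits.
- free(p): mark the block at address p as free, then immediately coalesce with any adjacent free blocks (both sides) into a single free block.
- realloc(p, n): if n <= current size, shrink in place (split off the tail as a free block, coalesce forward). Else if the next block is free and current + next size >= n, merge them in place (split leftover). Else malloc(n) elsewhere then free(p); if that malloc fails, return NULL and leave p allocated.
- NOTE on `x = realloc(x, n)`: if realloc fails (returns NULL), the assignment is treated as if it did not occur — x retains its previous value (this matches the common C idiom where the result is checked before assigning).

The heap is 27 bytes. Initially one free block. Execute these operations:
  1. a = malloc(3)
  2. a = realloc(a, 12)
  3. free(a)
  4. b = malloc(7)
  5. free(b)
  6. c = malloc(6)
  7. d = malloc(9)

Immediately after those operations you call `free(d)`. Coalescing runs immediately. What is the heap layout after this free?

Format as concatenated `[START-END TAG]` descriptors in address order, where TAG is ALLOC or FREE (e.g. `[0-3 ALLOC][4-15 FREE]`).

Op 1: a = malloc(3) -> a = 0; heap: [0-2 ALLOC][3-26 FREE]
Op 2: a = realloc(a, 12) -> a = 0; heap: [0-11 ALLOC][12-26 FREE]
Op 3: free(a) -> (freed a); heap: [0-26 FREE]
Op 4: b = malloc(7) -> b = 0; heap: [0-6 ALLOC][7-26 FREE]
Op 5: free(b) -> (freed b); heap: [0-26 FREE]
Op 6: c = malloc(6) -> c = 0; heap: [0-5 ALLOC][6-26 FREE]
Op 7: d = malloc(9) -> d = 6; heap: [0-5 ALLOC][6-14 ALLOC][15-26 FREE]
free(d): d = 6 -> block [6-14 ALLOC]; mark free, coalesce with adjacent free neighbors -> [0-5 ALLOC][6-26 FREE]

Answer: [0-5 ALLOC][6-26 FREE]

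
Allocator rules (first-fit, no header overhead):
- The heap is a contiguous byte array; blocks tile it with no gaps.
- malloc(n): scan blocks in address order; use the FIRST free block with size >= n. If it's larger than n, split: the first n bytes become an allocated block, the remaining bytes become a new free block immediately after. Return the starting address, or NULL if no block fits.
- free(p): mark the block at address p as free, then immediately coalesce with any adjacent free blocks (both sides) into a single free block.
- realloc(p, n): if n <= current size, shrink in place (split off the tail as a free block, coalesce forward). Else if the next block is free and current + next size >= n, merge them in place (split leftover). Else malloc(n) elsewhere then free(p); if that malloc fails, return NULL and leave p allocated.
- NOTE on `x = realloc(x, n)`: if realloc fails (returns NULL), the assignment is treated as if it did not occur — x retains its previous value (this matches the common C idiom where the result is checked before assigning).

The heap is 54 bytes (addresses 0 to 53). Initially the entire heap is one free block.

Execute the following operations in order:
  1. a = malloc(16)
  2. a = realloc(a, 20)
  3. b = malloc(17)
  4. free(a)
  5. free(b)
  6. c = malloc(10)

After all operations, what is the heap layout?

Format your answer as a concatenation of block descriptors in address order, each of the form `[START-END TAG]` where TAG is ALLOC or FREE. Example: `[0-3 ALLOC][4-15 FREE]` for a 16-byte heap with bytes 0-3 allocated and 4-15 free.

Op 1: a = malloc(16) -> a = 0; heap: [0-15 ALLOC][16-53 FREE]
Op 2: a = realloc(a, 20) -> a = 0; heap: [0-19 ALLOC][20-53 FREE]
Op 3: b = malloc(17) -> b = 20; heap: [0-19 ALLOC][20-36 ALLOC][37-53 FREE]
Op 4: free(a) -> (freed a); heap: [0-19 FREE][20-36 ALLOC][37-53 FREE]
Op 5: free(b) -> (freed b); heap: [0-53 FREE]
Op 6: c = malloc(10) -> c = 0; heap: [0-9 ALLOC][10-53 FREE]

Answer: [0-9 ALLOC][10-53 FREE]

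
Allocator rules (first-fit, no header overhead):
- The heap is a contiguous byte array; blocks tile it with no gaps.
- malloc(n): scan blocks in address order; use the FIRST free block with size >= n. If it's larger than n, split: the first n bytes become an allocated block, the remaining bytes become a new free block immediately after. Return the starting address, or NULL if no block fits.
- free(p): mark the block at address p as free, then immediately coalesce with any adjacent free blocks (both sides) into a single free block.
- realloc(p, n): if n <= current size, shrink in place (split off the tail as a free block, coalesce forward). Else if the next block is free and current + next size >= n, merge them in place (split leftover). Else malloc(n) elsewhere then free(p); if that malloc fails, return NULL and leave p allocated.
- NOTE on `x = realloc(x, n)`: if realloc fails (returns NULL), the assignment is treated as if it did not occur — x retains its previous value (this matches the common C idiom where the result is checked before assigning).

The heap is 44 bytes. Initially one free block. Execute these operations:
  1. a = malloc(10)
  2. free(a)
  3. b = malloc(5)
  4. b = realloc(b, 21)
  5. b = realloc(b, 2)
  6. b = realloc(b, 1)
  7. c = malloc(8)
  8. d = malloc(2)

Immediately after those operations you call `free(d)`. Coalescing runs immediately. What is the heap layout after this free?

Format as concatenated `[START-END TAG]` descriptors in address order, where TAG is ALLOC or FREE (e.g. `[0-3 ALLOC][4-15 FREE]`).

Op 1: a = malloc(10) -> a = 0; heap: [0-9 ALLOC][10-43 FREE]
Op 2: free(a) -> (freed a); heap: [0-43 FREE]
Op 3: b = malloc(5) -> b = 0; heap: [0-4 ALLOC][5-43 FREE]
Op 4: b = realloc(b, 21) -> b = 0; heap: [0-20 ALLOC][21-43 FREE]
Op 5: b = realloc(b, 2) -> b = 0; heap: [0-1 ALLOC][2-43 FREE]
Op 6: b = realloc(b, 1) -> b = 0; heap: [0-0 ALLOC][1-43 FREE]
Op 7: c = malloc(8) -> c = 1; heap: [0-0 ALLOC][1-8 ALLOC][9-43 FREE]
Op 8: d = malloc(2) -> d = 9; heap: [0-0 ALLOC][1-8 ALLOC][9-10 ALLOC][11-43 FREE]
free(d): d = 9 -> block [9-10 ALLOC]; mark free, coalesce with adjacent free neighbors -> [0-0 ALLOC][1-8 ALLOC][9-43 FREE]

Answer: [0-0 ALLOC][1-8 ALLOC][9-43 FREE]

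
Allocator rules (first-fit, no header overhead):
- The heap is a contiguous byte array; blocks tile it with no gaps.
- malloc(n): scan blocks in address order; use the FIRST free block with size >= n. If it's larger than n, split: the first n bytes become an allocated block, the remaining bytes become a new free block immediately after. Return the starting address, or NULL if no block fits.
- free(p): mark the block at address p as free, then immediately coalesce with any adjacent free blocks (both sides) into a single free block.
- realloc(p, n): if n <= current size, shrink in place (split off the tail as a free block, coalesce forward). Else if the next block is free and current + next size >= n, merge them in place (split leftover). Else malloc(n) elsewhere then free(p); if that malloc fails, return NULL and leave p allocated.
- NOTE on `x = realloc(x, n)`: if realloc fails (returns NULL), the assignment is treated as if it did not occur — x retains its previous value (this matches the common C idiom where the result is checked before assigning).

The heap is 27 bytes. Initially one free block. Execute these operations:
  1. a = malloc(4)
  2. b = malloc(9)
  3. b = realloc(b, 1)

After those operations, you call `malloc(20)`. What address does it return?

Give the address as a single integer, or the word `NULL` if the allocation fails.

Answer: 5

Derivation:
Op 1: a = malloc(4) -> a = 0; heap: [0-3 ALLOC][4-26 FREE]
Op 2: b = malloc(9) -> b = 4; heap: [0-3 ALLOC][4-12 ALLOC][13-26 FREE]
Op 3: b = realloc(b, 1) -> b = 4; heap: [0-3 ALLOC][4-4 ALLOC][5-26 FREE]
malloc(20): first-fit scan over [0-3 ALLOC][4-4 ALLOC][5-26 FREE] -> 5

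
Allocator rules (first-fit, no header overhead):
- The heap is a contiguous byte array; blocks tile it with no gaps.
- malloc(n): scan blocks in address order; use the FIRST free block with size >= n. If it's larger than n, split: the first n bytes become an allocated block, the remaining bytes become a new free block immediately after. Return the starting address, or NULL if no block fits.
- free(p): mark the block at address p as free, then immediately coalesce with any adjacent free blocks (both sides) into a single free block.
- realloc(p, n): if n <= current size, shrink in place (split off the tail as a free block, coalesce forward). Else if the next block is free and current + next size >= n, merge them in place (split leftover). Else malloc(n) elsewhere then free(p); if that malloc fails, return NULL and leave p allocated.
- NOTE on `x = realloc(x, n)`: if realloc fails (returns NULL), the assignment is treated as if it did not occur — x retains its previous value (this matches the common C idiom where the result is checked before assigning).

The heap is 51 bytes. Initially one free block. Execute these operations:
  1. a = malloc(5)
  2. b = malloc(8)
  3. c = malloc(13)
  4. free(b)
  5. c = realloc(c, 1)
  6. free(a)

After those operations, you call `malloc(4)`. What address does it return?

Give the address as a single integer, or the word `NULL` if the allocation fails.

Op 1: a = malloc(5) -> a = 0; heap: [0-4 ALLOC][5-50 FREE]
Op 2: b = malloc(8) -> b = 5; heap: [0-4 ALLOC][5-12 ALLOC][13-50 FREE]
Op 3: c = malloc(13) -> c = 13; heap: [0-4 ALLOC][5-12 ALLOC][13-25 ALLOC][26-50 FREE]
Op 4: free(b) -> (freed b); heap: [0-4 ALLOC][5-12 FREE][13-25 ALLOC][26-50 FREE]
Op 5: c = realloc(c, 1) -> c = 13; heap: [0-4 ALLOC][5-12 FREE][13-13 ALLOC][14-50 FREE]
Op 6: free(a) -> (freed a); heap: [0-12 FREE][13-13 ALLOC][14-50 FREE]
malloc(4): first-fit scan over [0-12 FREE][13-13 ALLOC][14-50 FREE] -> 0

Answer: 0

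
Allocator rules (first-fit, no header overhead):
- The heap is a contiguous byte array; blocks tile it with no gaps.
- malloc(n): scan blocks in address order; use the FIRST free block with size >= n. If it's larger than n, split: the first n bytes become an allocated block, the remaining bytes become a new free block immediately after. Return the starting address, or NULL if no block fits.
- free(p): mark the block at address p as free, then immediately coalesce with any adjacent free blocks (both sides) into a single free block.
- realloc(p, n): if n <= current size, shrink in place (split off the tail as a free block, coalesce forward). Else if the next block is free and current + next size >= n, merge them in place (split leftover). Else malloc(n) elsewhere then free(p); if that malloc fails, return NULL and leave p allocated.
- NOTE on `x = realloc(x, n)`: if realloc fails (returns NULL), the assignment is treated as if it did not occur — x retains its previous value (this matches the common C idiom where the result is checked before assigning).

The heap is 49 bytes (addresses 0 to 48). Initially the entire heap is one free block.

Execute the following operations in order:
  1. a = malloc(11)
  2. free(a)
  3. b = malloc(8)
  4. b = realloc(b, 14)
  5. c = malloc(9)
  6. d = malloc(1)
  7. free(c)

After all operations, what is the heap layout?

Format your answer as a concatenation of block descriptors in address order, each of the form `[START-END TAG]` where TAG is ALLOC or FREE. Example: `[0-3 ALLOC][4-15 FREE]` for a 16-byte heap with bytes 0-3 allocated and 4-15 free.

Op 1: a = malloc(11) -> a = 0; heap: [0-10 ALLOC][11-48 FREE]
Op 2: free(a) -> (freed a); heap: [0-48 FREE]
Op 3: b = malloc(8) -> b = 0; heap: [0-7 ALLOC][8-48 FREE]
Op 4: b = realloc(b, 14) -> b = 0; heap: [0-13 ALLOC][14-48 FREE]
Op 5: c = malloc(9) -> c = 14; heap: [0-13 ALLOC][14-22 ALLOC][23-48 FREE]
Op 6: d = malloc(1) -> d = 23; heap: [0-13 ALLOC][14-22 ALLOC][23-23 ALLOC][24-48 FREE]
Op 7: free(c) -> (freed c); heap: [0-13 ALLOC][14-22 FREE][23-23 ALLOC][24-48 FREE]

Answer: [0-13 ALLOC][14-22 FREE][23-23 ALLOC][24-48 FREE]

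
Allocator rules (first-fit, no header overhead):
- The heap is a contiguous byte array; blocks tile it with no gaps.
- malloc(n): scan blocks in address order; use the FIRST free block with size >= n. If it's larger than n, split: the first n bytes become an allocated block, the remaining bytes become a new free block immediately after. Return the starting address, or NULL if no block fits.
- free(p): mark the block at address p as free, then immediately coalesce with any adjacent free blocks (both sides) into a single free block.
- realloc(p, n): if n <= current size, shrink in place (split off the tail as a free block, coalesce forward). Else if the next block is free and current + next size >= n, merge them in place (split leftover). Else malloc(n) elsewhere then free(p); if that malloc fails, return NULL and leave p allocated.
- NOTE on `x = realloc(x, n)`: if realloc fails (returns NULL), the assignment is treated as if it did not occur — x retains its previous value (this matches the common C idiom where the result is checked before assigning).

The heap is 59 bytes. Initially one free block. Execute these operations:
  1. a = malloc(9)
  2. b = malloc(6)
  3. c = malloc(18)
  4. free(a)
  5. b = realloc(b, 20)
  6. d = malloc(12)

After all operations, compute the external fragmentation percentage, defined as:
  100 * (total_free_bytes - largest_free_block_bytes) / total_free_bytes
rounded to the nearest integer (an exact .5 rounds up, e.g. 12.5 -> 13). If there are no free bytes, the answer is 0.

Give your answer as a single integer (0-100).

Op 1: a = malloc(9) -> a = 0; heap: [0-8 ALLOC][9-58 FREE]
Op 2: b = malloc(6) -> b = 9; heap: [0-8 ALLOC][9-14 ALLOC][15-58 FREE]
Op 3: c = malloc(18) -> c = 15; heap: [0-8 ALLOC][9-14 ALLOC][15-32 ALLOC][33-58 FREE]
Op 4: free(a) -> (freed a); heap: [0-8 FREE][9-14 ALLOC][15-32 ALLOC][33-58 FREE]
Op 5: b = realloc(b, 20) -> b = 33; heap: [0-14 FREE][15-32 ALLOC][33-52 ALLOC][53-58 FREE]
Op 6: d = malloc(12) -> d = 0; heap: [0-11 ALLOC][12-14 FREE][15-32 ALLOC][33-52 ALLOC][53-58 FREE]
Free blocks: [3 6] total_free=9 largest=6 -> 100*(9-6)/9 = 300/9 ≈ 33.333 -> rounds to 33

Answer: 33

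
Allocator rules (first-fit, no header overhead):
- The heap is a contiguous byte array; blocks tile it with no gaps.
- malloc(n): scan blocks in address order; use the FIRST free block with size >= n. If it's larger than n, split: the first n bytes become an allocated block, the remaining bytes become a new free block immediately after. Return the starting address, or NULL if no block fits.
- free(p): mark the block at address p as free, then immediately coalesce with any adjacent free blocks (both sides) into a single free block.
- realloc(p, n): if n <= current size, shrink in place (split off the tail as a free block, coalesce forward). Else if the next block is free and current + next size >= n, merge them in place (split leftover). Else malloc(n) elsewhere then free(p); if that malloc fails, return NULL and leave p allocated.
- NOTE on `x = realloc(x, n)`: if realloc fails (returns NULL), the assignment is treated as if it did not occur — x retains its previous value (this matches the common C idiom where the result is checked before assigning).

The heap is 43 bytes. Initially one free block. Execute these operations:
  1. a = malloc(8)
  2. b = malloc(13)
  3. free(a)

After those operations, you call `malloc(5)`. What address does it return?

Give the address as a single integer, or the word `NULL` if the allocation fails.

Answer: 0

Derivation:
Op 1: a = malloc(8) -> a = 0; heap: [0-7 ALLOC][8-42 FREE]
Op 2: b = malloc(13) -> b = 8; heap: [0-7 ALLOC][8-20 ALLOC][21-42 FREE]
Op 3: free(a) -> (freed a); heap: [0-7 FREE][8-20 ALLOC][21-42 FREE]
malloc(5): first-fit scan over [0-7 FREE][8-20 ALLOC][21-42 FREE] -> 0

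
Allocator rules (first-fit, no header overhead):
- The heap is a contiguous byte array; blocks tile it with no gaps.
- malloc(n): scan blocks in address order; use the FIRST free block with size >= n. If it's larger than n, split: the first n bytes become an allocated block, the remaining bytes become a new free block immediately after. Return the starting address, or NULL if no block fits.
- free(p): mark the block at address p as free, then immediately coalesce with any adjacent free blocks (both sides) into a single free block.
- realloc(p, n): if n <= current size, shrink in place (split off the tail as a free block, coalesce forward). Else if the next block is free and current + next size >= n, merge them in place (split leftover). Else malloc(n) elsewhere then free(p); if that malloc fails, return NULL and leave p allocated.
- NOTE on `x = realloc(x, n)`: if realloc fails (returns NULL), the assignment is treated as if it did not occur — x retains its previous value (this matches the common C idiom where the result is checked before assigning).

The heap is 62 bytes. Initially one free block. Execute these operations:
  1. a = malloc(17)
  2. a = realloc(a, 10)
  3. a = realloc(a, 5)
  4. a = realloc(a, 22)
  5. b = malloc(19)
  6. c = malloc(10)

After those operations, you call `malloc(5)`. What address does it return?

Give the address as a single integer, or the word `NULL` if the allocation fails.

Answer: 51

Derivation:
Op 1: a = malloc(17) -> a = 0; heap: [0-16 ALLOC][17-61 FREE]
Op 2: a = realloc(a, 10) -> a = 0; heap: [0-9 ALLOC][10-61 FREE]
Op 3: a = realloc(a, 5) -> a = 0; heap: [0-4 ALLOC][5-61 FREE]
Op 4: a = realloc(a, 22) -> a = 0; heap: [0-21 ALLOC][22-61 FREE]
Op 5: b = malloc(19) -> b = 22; heap: [0-21 ALLOC][22-40 ALLOC][41-61 FREE]
Op 6: c = malloc(10) -> c = 41; heap: [0-21 ALLOC][22-40 ALLOC][41-50 ALLOC][51-61 FREE]
malloc(5): first-fit scan over [0-21 ALLOC][22-40 ALLOC][41-50 ALLOC][51-61 FREE] -> 51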